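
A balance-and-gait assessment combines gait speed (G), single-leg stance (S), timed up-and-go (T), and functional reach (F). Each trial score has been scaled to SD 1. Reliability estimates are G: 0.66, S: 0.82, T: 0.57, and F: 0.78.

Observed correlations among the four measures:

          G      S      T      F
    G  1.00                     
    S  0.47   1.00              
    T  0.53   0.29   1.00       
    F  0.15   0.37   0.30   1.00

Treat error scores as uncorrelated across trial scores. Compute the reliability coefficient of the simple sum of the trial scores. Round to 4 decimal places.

Var(G+S+T+F) = 4 + 2·[0.47 + 0.53 + 0.15 + 0.29 + 0.37 + 0.30] = 4 + 4.22 = 8.22.
Because errors are independent across components, Cov(Tᵢ,Tⱼ) = Cov(Xᵢ,Xⱼ); the off-diagonal part of the true-score variance is the same as above.
True-score variance = [0.66 + 0.82 + 0.57 + 0.78] + 4.22 = 2.83 + 4.22 = 7.05.
Reliability = 7.05 / 8.22 = 0.8577.

0.8577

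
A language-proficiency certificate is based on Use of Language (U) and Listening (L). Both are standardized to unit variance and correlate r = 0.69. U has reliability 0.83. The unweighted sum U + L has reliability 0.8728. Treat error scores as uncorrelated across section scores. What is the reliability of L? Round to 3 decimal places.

Var(U+L) = 2 + 2·0.69 = 3.380.
True-score variance = ρ_U + ρ_L + 2·0.69, so 0.8728 = (0.83 + ρ_L + 1.38) / 3.380.
ρ_L = 0.8728·3.380 − 0.83 − 1.38 = 0.740.

0.740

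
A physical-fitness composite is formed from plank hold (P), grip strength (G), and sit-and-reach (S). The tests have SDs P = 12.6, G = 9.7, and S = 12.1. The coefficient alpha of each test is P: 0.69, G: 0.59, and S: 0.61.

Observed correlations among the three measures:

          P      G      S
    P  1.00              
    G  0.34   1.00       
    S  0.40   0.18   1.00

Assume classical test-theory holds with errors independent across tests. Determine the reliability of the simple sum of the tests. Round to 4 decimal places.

0.7759

Var(P+G+S) = 12.6² + 9.7² + 12.1² + 2·[12.6·9.7·0.34 + 12.6·12.1·0.40 + 9.7·12.1·0.18] = 399.26 + 247.331 = 646.591.
Because errors are independent across components, Cov(Tᵢ,Tⱼ) = Cov(Xᵢ,Xⱼ); the off-diagonal part of the true-score variance is the same as above.
True-score variance = [12.6²·0.69 + 9.7²·0.59 + 12.1²·0.61] + 247.331 = 254.368 + 247.331 = 501.698.
Reliability = 501.698 / 646.591 = 0.7759.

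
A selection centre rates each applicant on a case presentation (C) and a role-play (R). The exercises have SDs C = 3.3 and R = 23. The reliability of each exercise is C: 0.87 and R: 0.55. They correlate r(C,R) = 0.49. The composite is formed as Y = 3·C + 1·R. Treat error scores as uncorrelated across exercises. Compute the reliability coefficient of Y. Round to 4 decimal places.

Var(Y) = 3²·3.3² + 23² + 2·[3·3.3·23·0.49] = 627.01 + 223.146 = 850.156.
Because errors are independent across components, Cov(Tᵢ,Tⱼ) = Cov(Xᵢ,Xⱼ); the off-diagonal part of the true-score variance is the same as above.
True-score variance = [3²·3.3²·0.87 + 23²·0.55] + 223.146 = 376.219 + 223.146 = 599.365.
Reliability = 599.365 / 850.156 = 0.7050.

0.7050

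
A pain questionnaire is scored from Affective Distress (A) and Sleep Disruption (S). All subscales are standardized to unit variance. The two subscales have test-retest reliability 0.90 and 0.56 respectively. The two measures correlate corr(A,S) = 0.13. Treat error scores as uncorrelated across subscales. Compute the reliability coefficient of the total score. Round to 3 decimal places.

0.761

Var(A+S) = 2 + 2·[0.13] = 2 + 0.26 = 2.26.
Under uncorrelated errors the observed covariances equal the true-score covariances, so only the own-variance terms attenuate.
True-score variance = [0.90 + 0.56] + 0.26 = 1.46 + 0.26 = 1.72.
Reliability = 1.72 / 2.26 = 0.761.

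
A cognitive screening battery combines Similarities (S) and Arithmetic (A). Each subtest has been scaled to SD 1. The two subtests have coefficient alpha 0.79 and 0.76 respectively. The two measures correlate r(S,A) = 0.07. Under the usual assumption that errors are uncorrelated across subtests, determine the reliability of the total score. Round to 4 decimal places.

0.7897

Var(S+A) = 2 + 2·[0.07] = 2 + 0.14 = 2.14.
Under uncorrelated errors the observed covariances equal the true-score covariances, so only the own-variance terms attenuate.
True-score variance = [0.79 + 0.76] + 0.14 = 1.55 + 0.14 = 1.69.
Reliability = 1.69 / 2.14 = 0.7897.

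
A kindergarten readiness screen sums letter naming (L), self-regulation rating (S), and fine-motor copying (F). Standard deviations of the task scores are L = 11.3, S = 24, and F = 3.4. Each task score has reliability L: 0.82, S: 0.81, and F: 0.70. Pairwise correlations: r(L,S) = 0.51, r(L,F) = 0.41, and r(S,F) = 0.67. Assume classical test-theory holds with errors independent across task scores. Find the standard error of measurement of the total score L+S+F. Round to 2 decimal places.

Var(total) = 715.25 + 417.472 = 1132.72.
True-score variance = 579.358 + 417.472 = 996.83, so reliability = 0.8800.
Error variance = 1132.72 − 996.83 = 135.892; SEM = √135.892 = 11.66.

11.66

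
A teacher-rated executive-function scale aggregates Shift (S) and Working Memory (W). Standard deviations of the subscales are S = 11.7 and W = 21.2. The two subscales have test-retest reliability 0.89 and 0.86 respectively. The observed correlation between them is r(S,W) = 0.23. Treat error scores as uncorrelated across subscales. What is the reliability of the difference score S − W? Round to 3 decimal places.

Var(S−W) = 11.7² + 21.2² − 2·11.7·21.2·0.23 = 586.33 − 114.098 = 472.232.
Because errors are independent across components, Cov(Tᵢ,Tⱼ) = Cov(Xᵢ,Xⱼ); the off-diagonal part of the true-score variance is the same as above.
True-score variance = [11.7²·0.89 + 21.2²·0.86] − 114.098 = 508.35 − 114.098 = 394.252.
Reliability = 394.252 / 472.232 = 0.835.

0.835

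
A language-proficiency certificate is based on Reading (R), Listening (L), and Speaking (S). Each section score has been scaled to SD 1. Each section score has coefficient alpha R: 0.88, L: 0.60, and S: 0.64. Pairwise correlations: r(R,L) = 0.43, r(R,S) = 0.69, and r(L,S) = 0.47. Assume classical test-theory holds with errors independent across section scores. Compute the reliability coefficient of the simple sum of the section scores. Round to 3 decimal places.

Var(R+L+S) = 3 + 2·[0.43 + 0.69 + 0.47] = 3 + 3.18 = 6.18.
Because errors are independent across components, Cov(Tᵢ,Tⱼ) = Cov(Xᵢ,Xⱼ); the off-diagonal part of the true-score variance is the same as above.
True-score variance = [0.88 + 0.60 + 0.64] + 3.18 = 2.12 + 3.18 = 5.3.
Reliability = 5.3 / 6.18 = 0.858.

0.858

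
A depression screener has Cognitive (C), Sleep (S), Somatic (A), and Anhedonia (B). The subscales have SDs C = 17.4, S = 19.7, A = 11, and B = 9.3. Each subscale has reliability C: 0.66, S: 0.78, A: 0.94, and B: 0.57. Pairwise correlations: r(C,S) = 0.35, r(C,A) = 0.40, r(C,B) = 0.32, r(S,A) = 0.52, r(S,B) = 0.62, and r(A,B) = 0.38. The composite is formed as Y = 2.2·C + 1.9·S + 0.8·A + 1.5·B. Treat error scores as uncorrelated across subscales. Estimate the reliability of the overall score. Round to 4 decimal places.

0.8467

Var(Y) = 2.2²·17.4² + 1.9²·19.7² + 0.8²·11² + 1.5²·9.3² + 2·[4.18·17.4·19.7·0.35 + 1.76·17.4·11·0.40 + 3.3·17.4·9.3·0.32 + 1.52·19.7·11·0.52 + 2.85·19.7·9.3·0.62 + 1.2·11·9.3·0.38] = 3138.41 + 2697.55 = 5835.96.
Under uncorrelated errors the observed covariances equal the true-score covariances, so only the own-variance terms attenuate.
True-score variance = [2.2²·17.4²·0.66 + 1.9²·19.7²·0.78 + 0.8²·11²·0.94 + 1.5²·9.3²·0.57] + 2697.55 = 2243.64 + 2697.55 = 4941.19.
Reliability = 4941.19 / 5835.96 = 0.8467.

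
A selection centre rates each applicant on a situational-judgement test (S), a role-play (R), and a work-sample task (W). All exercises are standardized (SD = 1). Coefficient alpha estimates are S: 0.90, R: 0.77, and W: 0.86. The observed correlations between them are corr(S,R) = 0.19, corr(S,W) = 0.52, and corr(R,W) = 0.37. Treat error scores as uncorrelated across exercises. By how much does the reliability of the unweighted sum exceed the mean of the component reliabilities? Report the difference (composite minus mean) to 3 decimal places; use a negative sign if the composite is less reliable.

0.066

Var(sum) = 3 + 2.16 = 5.16; true-score variance = 2.53 + 2.16 = 4.69; composite reliability = 0.9089.
Mean component reliability = 0.8433.
Difference = 0.9089 − 0.8433 = 0.066.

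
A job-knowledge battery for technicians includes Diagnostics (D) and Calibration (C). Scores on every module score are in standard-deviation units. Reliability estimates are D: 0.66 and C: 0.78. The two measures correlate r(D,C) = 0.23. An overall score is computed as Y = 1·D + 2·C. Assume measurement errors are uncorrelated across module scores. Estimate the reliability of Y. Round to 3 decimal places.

Var(Y) = 1 + 2² + 2·[2·0.23] = 5 + 0.92 = 5.92.
Because errors are independent across components, Cov(Tᵢ,Tⱼ) = Cov(Xᵢ,Xⱼ); the off-diagonal part of the true-score variance is the same as above.
True-score variance = [0.66 + 2²·0.78] + 0.92 = 3.78 + 0.92 = 4.7.
Reliability = 4.7 / 5.92 = 0.794.

0.794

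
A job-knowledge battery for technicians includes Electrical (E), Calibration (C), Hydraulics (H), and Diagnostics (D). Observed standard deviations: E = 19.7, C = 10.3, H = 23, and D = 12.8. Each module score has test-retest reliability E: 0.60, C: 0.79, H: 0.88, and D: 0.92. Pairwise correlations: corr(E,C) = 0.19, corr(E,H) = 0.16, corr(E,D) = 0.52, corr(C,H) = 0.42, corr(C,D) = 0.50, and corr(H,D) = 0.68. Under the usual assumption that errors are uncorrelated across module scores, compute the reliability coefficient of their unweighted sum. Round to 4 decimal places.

Var(E+C+H+D) = 19.7² + 10.3² + 23² + 12.8² + 2·[19.7·10.3·0.19 + 19.7·23·0.16 + 19.7·12.8·0.52 + 10.3·23·0.42 + 10.3·12.8·0.50 + 23·12.8·0.68] = 1187.02 + 1215.56 = 2402.58.
With uncorrelated errors the cross-covariances are all true-score covariance, so they carry over unchanged; only the diagonal terms shrink to ρᵢσᵢ².
True-score variance = [19.7²·0.60 + 10.3²·0.79 + 23²·0.88 + 12.8²·0.92] + 1215.56 = 932.918 + 1215.56 = 2148.48.
Reliability = 2148.48 / 2402.58 = 0.8942.

0.8942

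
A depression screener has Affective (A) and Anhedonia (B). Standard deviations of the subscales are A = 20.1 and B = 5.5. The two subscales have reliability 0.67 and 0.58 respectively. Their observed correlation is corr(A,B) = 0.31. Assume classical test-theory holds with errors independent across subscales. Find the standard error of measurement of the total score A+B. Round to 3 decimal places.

12.084

Var(total) = 434.26 + 68.541 = 502.801.
True-score variance = 288.232 + 68.541 = 356.773, so reliability = 0.7096.
Error variance = 502.801 − 356.773 = 146.028; SEM = √146.028 = 12.084.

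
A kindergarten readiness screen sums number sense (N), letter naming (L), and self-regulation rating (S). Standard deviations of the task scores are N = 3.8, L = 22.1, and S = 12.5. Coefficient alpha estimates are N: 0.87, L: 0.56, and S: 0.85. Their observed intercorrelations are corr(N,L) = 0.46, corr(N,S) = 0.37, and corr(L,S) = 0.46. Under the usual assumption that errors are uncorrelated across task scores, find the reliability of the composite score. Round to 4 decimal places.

0.7658

Var(N+L+S) = 3.8² + 22.1² + 12.5² + 2·[3.8·22.1·0.46 + 3.8·12.5·0.37 + 22.1·12.5·0.46] = 659.1 + 366.562 = 1025.66.
With uncorrelated errors the cross-covariances are all true-score covariance, so they carry over unchanged; only the diagonal terms shrink to ρᵢσᵢ².
True-score variance = [3.8²·0.87 + 22.1²·0.56 + 12.5²·0.85] + 366.562 = 418.885 + 366.562 = 785.447.
Reliability = 785.447 / 1025.66 = 0.7658.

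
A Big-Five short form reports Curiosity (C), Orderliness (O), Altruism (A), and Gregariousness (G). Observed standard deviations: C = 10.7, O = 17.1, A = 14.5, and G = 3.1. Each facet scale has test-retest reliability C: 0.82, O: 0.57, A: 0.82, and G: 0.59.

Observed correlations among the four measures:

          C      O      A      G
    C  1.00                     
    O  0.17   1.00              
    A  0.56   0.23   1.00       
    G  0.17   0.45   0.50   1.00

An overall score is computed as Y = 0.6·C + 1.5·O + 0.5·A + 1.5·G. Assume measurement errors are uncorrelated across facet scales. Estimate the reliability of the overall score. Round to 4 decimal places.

Var(Y) = 0.6²·10.7² + 1.5²·17.1² + 0.5²·14.5² + 1.5²·3.1² + 2·[0.9·10.7·17.1·0.17 + 0.3·10.7·14.5·0.56 + 0.9·10.7·3.1·0.17 + 0.75·17.1·14.5·0.23 + 2.25·17.1·3.1·0.45 + 0.75·14.5·3.1·0.50] = 773.324 + 344.87 = 1118.19.
Because errors are independent across components, Cov(Tᵢ,Tⱼ) = Cov(Xᵢ,Xⱼ); the off-diagonal part of the true-score variance is the same as above.
True-score variance = [0.6²·10.7²·0.82 + 1.5²·17.1²·0.57 + 0.5²·14.5²·0.82 + 1.5²·3.1²·0.59] + 344.87 = 464.672 + 344.87 = 809.542.
Reliability = 809.542 / 1118.19 = 0.7240.

0.7240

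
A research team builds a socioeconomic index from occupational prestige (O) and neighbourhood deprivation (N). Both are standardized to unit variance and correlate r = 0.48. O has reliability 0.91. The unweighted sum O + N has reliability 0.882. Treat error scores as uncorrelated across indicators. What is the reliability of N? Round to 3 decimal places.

Var(O+N) = 2 + 2·0.48 = 2.960.
True-score variance = ρ_O + ρ_N + 2·0.48, so 0.882 = (0.91 + ρ_N + 0.96) / 2.960.
ρ_N = 0.882·2.960 − 0.91 − 0.96 = 0.741.

0.741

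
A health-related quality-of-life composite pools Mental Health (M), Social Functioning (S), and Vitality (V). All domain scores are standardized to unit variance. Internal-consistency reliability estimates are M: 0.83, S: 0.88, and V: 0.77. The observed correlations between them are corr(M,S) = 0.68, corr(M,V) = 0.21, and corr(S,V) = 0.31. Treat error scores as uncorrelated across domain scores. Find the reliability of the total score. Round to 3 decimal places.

Var(M+S+V) = 3 + 2·[0.68 + 0.21 + 0.31] = 3 + 2.4 = 5.4.
Because errors are independent across components, Cov(Tᵢ,Tⱼ) = Cov(Xᵢ,Xⱼ); the off-diagonal part of the true-score variance is the same as above.
True-score variance = [0.83 + 0.88 + 0.77] + 2.4 = 2.48 + 2.4 = 4.88.
Reliability = 4.88 / 5.4 = 0.904.

0.904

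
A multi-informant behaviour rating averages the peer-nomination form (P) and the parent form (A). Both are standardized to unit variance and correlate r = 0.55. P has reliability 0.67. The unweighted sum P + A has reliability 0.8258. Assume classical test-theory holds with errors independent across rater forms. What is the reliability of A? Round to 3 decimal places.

0.790

Var(P+A) = 2 + 2·0.55 = 3.100.
True-score variance = ρ_P + ρ_A + 2·0.55, so 0.8258 = (0.67 + ρ_A + 1.10) / 3.100.
ρ_A = 0.8258·3.100 − 0.67 − 1.10 = 0.790.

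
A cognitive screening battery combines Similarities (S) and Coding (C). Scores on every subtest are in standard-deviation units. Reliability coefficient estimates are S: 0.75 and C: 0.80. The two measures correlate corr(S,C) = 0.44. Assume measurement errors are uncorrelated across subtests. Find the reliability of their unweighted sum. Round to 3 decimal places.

Var(S+C) = 2 + 2·[0.44] = 2 + 0.88 = 2.88.
Because errors are independent across components, Cov(Tᵢ,Tⱼ) = Cov(Xᵢ,Xⱼ); the off-diagonal part of the true-score variance is the same as above.
True-score variance = [0.75 + 0.80] + 0.88 = 1.55 + 0.88 = 2.43.
Reliability = 2.43 / 2.88 = 0.844.

0.844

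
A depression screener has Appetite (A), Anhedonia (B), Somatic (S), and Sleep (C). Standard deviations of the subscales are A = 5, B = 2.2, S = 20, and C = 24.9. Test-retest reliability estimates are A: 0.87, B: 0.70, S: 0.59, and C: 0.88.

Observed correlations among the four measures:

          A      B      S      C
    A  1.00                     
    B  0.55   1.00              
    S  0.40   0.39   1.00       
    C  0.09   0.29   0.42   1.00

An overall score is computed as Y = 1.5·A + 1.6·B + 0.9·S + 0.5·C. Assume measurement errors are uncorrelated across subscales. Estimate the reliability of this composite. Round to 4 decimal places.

0.8316

Var(Y) = 1.5²·5² + 1.6²·2.2² + 0.9²·20² + 0.5²·24.9² + 2·[2.4·5·2.2·0.55 + 1.35·5·20·0.40 + 0.75·5·24.9·0.09 + 1.44·2.2·20·0.39 + 0.8·2.2·24.9·0.29 + 0.45·20·24.9·0.42] = 547.643 + 416.93 = 964.573.
Under uncorrelated errors the observed covariances equal the true-score covariances, so only the own-variance terms attenuate.
True-score variance = [1.5²·5²·0.87 + 1.6²·2.2²·0.70 + 0.9²·20²·0.59 + 0.5²·24.9²·0.88] + 416.93 = 385.173 + 416.93 = 802.103.
Reliability = 802.103 / 964.573 = 0.8316.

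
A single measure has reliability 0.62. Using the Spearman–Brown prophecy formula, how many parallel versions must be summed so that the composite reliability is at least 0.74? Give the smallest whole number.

k ≥ ρ*(1−ρ₁)/(ρ₁(1−ρ*)) = 0.74·0.38 / (0.62·0.26) = 1.744.
Smallest integer k = 2.

2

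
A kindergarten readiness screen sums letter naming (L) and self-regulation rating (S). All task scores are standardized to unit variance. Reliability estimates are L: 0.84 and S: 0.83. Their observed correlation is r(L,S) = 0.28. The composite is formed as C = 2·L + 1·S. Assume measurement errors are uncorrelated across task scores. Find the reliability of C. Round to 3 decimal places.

0.868

Var(C) = 2² + 1 + 2·[2·0.28] = 5 + 1.12 = 6.12.
With uncorrelated errors the cross-covariances are all true-score covariance, so they carry over unchanged; only the diagonal terms shrink to ρᵢσᵢ².
True-score variance = [2²·0.84 + 0.83] + 1.12 = 4.19 + 1.12 = 5.31.
Reliability = 5.31 / 6.12 = 0.868.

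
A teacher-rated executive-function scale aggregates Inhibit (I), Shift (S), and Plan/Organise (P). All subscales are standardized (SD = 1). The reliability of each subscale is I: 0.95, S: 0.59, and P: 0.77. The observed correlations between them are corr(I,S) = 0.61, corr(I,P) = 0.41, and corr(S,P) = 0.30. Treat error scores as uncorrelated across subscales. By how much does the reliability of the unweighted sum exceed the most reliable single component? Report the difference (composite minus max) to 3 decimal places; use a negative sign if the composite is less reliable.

-0.072

Var(sum) = 3 + 2.64 = 5.64; true-score variance = 2.31 + 2.64 = 4.95; composite reliability = 0.8777.
Max component reliability = 0.9500.
Difference = 0.8777 − 0.9500 = -0.072.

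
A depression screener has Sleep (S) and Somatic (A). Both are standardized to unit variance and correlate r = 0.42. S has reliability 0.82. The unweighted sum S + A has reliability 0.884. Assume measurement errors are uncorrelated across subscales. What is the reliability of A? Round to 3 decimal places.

0.851

Var(S+A) = 2 + 2·0.42 = 2.840.
True-score variance = ρ_S + ρ_A + 2·0.42, so 0.884 = (0.82 + ρ_A + 0.84) / 2.840.
ρ_A = 0.884·2.840 − 0.82 − 0.84 = 0.851.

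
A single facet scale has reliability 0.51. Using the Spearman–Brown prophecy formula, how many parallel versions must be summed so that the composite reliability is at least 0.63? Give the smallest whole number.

2

k ≥ ρ*(1−ρ₁)/(ρ₁(1−ρ*)) = 0.63·0.49 / (0.51·0.37) = 1.636.
Smallest integer k = 2.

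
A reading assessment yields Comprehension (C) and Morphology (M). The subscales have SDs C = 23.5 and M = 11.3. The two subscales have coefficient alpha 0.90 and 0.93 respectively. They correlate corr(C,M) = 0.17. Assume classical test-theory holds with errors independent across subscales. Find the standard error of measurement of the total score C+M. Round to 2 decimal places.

Var(total) = 679.94 + 90.287 = 770.227.
True-score variance = 615.777 + 90.287 = 706.064, so reliability = 0.9167.
Error variance = 770.227 − 706.064 = 64.1633; SEM = √64.1633 = 8.01.

8.01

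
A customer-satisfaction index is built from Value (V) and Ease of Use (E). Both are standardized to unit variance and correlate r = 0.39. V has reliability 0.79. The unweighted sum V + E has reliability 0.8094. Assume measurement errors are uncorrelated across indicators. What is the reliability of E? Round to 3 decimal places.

Var(V+E) = 2 + 2·0.39 = 2.780.
True-score variance = ρ_V + ρ_E + 2·0.39, so 0.8094 = (0.79 + ρ_E + 0.78) / 2.780.
ρ_E = 0.8094·2.780 − 0.79 − 0.78 = 0.680.

0.680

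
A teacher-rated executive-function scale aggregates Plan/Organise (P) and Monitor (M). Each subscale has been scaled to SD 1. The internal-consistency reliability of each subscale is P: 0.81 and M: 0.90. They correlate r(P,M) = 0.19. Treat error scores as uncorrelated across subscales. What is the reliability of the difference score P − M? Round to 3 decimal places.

0.821

Var(P−M) = 1 + 1 − 2·0.19 = 2 − 0.38 = 1.62.
Because errors are independent across components, Cov(Tᵢ,Tⱼ) = Cov(Xᵢ,Xⱼ); the off-diagonal part of the true-score variance is the same as above.
True-score variance = [0.81 + 0.90] − 0.38 = 1.71 − 0.38 = 1.33.
Reliability = 1.33 / 1.62 = 0.821.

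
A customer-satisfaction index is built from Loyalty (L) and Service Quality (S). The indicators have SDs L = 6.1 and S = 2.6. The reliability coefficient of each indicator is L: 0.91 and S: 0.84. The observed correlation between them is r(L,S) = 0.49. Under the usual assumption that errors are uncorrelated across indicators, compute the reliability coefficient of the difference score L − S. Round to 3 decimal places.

Var(L−S) = 6.1² + 2.6² − 2·6.1·2.6·0.49 = 43.97 − 15.5428 = 28.4272.
Under uncorrelated errors the observed covariances equal the true-score covariances, so only the own-variance terms attenuate.
True-score variance = [6.1²·0.91 + 2.6²·0.84] − 15.5428 = 39.5395 − 15.5428 = 23.9967.
Reliability = 23.9967 / 28.4272 = 0.844.

0.844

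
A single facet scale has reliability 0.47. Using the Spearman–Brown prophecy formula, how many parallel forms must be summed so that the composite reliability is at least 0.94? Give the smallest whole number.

18

k ≥ ρ*(1−ρ₁)/(ρ₁(1−ρ*)) = 0.94·0.53 / (0.47·0.06) = 17.667.
Smallest integer k = 18.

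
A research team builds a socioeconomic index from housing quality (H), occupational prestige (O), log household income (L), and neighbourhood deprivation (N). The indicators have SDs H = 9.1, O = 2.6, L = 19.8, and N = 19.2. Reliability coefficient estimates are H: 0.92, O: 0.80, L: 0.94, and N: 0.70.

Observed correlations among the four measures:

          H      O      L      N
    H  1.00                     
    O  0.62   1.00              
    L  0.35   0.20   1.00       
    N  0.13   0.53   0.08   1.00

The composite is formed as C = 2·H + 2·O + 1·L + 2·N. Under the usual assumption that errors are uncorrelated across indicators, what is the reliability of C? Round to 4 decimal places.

Var(C) = 2²·9.1² + 2²·2.6² + 19.8² + 2²·19.2² + 2·[4·9.1·2.6·0.62 + 2·9.1·19.8·0.35 + 4·9.1·19.2·0.13 + 2·2.6·19.8·0.20 + 4·2.6·19.2·0.53 + 2·19.8·19.2·0.08] = 2224.88 + 925.81 = 3150.69.
With uncorrelated errors the cross-covariances are all true-score covariance, so they carry over unchanged; only the diagonal terms shrink to ρᵢσᵢ².
True-score variance = [2²·9.1²·0.92 + 2²·2.6²·0.80 + 19.8²·0.94 + 2²·19.2²·0.70] + 925.81 = 1727.08 + 925.81 = 2652.89.
Reliability = 2652.89 / 3150.69 = 0.8420.

0.8420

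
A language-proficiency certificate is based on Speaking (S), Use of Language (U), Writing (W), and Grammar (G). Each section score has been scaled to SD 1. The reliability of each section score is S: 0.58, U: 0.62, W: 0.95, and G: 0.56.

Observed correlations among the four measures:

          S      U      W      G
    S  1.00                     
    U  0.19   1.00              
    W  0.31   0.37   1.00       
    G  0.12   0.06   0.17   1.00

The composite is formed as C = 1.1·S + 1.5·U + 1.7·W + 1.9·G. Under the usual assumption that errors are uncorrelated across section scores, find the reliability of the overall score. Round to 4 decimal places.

Var(C) = 1.1² + 1.5² + 1.7² + 1.9² + 2·[1.65·0.19 + 1.87·0.31 + 2.09·0.12 + 2.55·0.37 + 2.85·0.06 + 3.23·0.17] = 9.96 + 5.6152 = 15.5752.
Because errors are independent across components, Cov(Tᵢ,Tⱼ) = Cov(Xᵢ,Xⱼ); the off-diagonal part of the true-score variance is the same as above.
True-score variance = [1.1²·0.58 + 1.5²·0.62 + 1.7²·0.95 + 1.9²·0.56] + 5.6152 = 6.8639 + 5.6152 = 12.4791.
Reliability = 12.4791 / 15.5752 = 0.8012.

0.8012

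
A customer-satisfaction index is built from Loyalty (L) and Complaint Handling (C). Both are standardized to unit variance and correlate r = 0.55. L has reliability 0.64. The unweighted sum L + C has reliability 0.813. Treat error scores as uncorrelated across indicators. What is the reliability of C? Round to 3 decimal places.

Var(L+C) = 2 + 2·0.55 = 3.100.
True-score variance = ρ_L + ρ_C + 2·0.55, so 0.813 = (0.64 + ρ_C + 1.10) / 3.100.
ρ_C = 0.813·3.100 − 0.64 − 1.10 = 0.780.

0.780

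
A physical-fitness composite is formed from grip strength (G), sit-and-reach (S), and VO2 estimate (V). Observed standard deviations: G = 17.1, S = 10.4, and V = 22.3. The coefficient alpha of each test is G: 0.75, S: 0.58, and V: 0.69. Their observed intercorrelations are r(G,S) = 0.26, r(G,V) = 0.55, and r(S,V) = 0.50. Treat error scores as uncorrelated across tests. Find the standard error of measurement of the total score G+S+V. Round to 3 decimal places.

16.513

Var(total) = 897.86 + 743.86 = 1641.72.
True-score variance = 625.17 + 743.86 = 1369.03, so reliability = 0.8339.
Error variance = 1641.72 − 1369.03 = 272.69; SEM = √272.69 = 16.513.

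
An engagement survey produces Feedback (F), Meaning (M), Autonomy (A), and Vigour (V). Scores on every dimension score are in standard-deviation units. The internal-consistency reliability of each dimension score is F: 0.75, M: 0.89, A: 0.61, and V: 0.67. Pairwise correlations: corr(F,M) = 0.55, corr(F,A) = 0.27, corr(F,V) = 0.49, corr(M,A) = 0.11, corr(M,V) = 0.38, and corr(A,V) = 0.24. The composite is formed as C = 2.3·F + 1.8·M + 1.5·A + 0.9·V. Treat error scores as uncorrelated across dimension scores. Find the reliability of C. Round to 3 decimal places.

Var(C) = 2.3² + 1.8² + 1.5² + 0.9² + 2·[4.14·0.55 + 3.45·0.27 + 2.07·0.49 + 2.7·0.11 + 1.62·0.38 + 1.35·0.24] = 11.59 + 10.9188 = 22.5088.
Because errors are independent across components, Cov(Tᵢ,Tⱼ) = Cov(Xᵢ,Xⱼ); the off-diagonal part of the true-score variance is the same as above.
True-score variance = [2.3²·0.75 + 1.8²·0.89 + 1.5²·0.61 + 0.9²·0.67] + 10.9188 = 8.7663 + 10.9188 = 19.6851.
Reliability = 19.6851 / 22.5088 = 0.875.

0.875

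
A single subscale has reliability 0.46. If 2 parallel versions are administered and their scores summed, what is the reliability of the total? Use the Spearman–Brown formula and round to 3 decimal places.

0.630

ρ_k = kρ / (1 + (k−1)ρ) = 2·0.46 / (1 + 1·0.46) = 0.920 / 1.460 = 0.630.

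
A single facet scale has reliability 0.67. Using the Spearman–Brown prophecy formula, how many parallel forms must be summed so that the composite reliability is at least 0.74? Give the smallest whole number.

k ≥ ρ*(1−ρ₁)/(ρ₁(1−ρ*)) = 0.74·0.33 / (0.67·0.26) = 1.402.
Smallest integer k = 2.

2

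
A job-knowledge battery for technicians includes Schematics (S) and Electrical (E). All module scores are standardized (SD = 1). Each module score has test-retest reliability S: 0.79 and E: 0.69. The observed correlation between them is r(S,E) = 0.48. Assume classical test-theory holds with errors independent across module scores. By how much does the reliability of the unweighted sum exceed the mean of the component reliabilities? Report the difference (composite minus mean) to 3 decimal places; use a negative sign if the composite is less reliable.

0.084

Var(sum) = 2 + 0.96 = 2.96; true-score variance = 1.48 + 0.96 = 2.44; composite reliability = 0.8243.
Mean component reliability = 0.7400.
Difference = 0.8243 − 0.7400 = 0.084.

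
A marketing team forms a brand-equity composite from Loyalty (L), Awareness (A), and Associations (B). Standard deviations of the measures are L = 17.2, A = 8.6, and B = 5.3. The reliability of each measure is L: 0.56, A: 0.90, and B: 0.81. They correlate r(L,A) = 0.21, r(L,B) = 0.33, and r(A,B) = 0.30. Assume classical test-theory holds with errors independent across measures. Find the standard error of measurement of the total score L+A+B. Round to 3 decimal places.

11.954

Var(total) = 397.89 + 149.64 = 547.53.
True-score variance = 254.987 + 149.64 = 404.627, so reliability = 0.7390.
Error variance = 547.53 − 404.627 = 142.903; SEM = √142.903 = 11.954.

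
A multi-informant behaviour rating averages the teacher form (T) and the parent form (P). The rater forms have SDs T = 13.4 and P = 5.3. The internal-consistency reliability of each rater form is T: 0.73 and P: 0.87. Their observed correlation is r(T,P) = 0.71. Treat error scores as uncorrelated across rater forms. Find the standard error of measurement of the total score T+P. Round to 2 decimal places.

Var(total) = 207.65 + 100.848 = 308.498.
True-score variance = 155.517 + 100.848 = 256.365, so reliability = 0.8310.
Error variance = 308.498 − 256.365 = 52.1329; SEM = √52.1329 = 7.22.

7.22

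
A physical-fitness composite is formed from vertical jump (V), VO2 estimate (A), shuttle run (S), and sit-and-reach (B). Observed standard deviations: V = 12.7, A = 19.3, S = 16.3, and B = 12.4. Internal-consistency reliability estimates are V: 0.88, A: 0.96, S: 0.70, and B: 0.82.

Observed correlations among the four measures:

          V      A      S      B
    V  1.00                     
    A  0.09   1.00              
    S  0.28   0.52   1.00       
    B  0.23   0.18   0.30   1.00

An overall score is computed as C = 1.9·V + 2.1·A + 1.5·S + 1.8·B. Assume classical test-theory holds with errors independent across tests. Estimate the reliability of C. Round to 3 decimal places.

0.930

Var(C) = 1.9²·12.7² + 2.1²·19.3² + 1.5²·16.3² + 1.8²·12.4² + 2·[3.99·12.7·19.3·0.09 + 2.85·12.7·16.3·0.28 + 3.42·12.7·12.4·0.23 + 3.15·19.3·16.3·0.52 + 3.78·19.3·12.4·0.18 + 2.7·16.3·12.4·0.30] = 3320.92 + 2437.87 = 5758.79.
With uncorrelated errors the cross-covariances are all true-score covariance, so they carry over unchanged; only the diagonal terms shrink to ρᵢσᵢ².
True-score variance = [1.9²·12.7²·0.88 + 2.1²·19.3²·0.96 + 1.5²·16.3²·0.70 + 1.8²·12.4²·0.82] + 2437.87 = 2916.33 + 2437.87 = 5354.2.
Reliability = 5354.2 / 5758.79 = 0.930.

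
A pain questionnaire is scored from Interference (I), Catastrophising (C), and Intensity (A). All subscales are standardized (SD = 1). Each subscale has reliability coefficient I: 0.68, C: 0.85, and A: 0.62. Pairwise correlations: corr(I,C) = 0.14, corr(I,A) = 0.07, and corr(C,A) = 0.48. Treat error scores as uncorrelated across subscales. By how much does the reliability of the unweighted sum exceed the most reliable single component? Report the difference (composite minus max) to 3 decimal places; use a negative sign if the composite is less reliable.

-0.044

Var(sum) = 3 + 1.38 = 4.38; true-score variance = 2.15 + 1.38 = 3.53; composite reliability = 0.8059.
Max component reliability = 0.8500.
Difference = 0.8059 − 0.8500 = -0.044.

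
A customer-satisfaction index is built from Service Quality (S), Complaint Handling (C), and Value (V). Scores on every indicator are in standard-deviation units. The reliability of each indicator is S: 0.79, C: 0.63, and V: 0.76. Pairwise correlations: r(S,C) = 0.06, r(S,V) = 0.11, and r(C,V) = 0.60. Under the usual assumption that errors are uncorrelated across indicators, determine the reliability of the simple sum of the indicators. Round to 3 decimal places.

Var(S+C+V) = 3 + 2·[0.06 + 0.11 + 0.60] = 3 + 1.54 = 4.54.
Because errors are independent across components, Cov(Tᵢ,Tⱼ) = Cov(Xᵢ,Xⱼ); the off-diagonal part of the true-score variance is the same as above.
True-score variance = [0.79 + 0.63 + 0.76] + 1.54 = 2.18 + 1.54 = 3.72.
Reliability = 3.72 / 4.54 = 0.819.

0.819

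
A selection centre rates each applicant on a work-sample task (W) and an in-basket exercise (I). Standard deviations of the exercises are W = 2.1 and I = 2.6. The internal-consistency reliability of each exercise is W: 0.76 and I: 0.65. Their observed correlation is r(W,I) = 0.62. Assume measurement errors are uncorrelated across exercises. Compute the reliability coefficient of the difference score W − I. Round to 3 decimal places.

0.222

Var(W−I) = 2.1² + 2.6² − 2·2.1·2.6·0.62 = 11.17 − 6.7704 = 4.3996.
Under uncorrelated errors the observed covariances equal the true-score covariances, so only the own-variance terms attenuate.
True-score variance = [2.1²·0.76 + 2.6²·0.65] − 6.7704 = 7.7456 − 6.7704 = 0.9752.
Reliability = 0.9752 / 4.3996 = 0.222.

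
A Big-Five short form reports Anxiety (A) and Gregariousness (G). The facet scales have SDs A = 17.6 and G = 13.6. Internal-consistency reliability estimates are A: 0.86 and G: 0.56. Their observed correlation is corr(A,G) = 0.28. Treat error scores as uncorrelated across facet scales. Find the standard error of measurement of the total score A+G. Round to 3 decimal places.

Var(total) = 494.72 + 134.042 = 628.762.
True-score variance = 369.971 + 134.042 = 504.013, so reliability = 0.8016.
Error variance = 628.762 − 504.013 = 124.749; SEM = √124.749 = 11.169.

11.169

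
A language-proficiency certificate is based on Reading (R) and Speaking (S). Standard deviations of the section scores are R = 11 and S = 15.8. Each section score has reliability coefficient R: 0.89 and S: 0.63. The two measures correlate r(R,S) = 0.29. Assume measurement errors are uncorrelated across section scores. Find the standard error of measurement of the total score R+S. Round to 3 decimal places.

10.280

Var(total) = 370.64 + 100.804 = 471.444.
True-score variance = 264.963 + 100.804 = 365.767, so reliability = 0.7758.
Error variance = 471.444 − 365.767 = 105.677; SEM = √105.677 = 10.280.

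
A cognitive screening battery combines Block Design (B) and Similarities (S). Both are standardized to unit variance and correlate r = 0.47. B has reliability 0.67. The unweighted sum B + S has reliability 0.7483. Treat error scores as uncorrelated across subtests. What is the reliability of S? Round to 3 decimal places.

0.590

Var(B+S) = 2 + 2·0.47 = 2.940.
True-score variance = ρ_B + ρ_S + 2·0.47, so 0.7483 = (0.67 + ρ_S + 0.94) / 2.940.
ρ_S = 0.7483·2.940 − 0.67 − 0.94 = 0.590.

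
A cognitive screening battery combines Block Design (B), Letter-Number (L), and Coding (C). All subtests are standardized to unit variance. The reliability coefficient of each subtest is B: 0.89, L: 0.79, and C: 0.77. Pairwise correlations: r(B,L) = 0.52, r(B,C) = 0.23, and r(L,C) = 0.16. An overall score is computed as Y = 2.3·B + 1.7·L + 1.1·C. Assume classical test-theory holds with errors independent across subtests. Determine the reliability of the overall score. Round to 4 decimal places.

0.9036

Var(Y) = 2.3² + 1.7² + 1.1² + 2·[3.91·0.52 + 2.53·0.23 + 1.87·0.16] = 9.39 + 5.8286 = 15.2186.
With uncorrelated errors the cross-covariances are all true-score covariance, so they carry over unchanged; only the diagonal terms shrink to ρᵢσᵢ².
True-score variance = [2.3²·0.89 + 1.7²·0.79 + 1.1²·0.77] + 5.8286 = 7.9229 + 5.8286 = 13.7515.
Reliability = 13.7515 / 15.2186 = 0.9036.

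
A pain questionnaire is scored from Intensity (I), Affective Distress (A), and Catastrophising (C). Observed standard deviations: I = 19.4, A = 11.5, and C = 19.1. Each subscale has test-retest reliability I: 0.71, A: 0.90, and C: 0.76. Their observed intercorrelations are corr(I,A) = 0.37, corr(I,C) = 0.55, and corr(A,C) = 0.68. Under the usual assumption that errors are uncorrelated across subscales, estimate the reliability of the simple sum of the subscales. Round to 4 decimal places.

0.8797

Var(I+A+C) = 19.4² + 11.5² + 19.1² + 2·[19.4·11.5·0.37 + 19.4·19.1·0.55 + 11.5·19.1·0.68] = 873.42 + 871.412 = 1744.83.
Because errors are independent across components, Cov(Tᵢ,Tⱼ) = Cov(Xᵢ,Xⱼ); the off-diagonal part of the true-score variance is the same as above.
True-score variance = [19.4²·0.71 + 11.5²·0.90 + 19.1²·0.76] + 871.412 = 663.496 + 871.412 = 1534.91.
Reliability = 1534.91 / 1744.83 = 0.8797.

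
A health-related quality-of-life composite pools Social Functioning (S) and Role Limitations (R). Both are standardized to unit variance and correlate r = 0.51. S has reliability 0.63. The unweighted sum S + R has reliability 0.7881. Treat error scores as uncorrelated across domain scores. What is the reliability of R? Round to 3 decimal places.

Var(S+R) = 2 + 2·0.51 = 3.020.
True-score variance = ρ_S + ρ_R + 2·0.51, so 0.7881 = (0.63 + ρ_R + 1.02) / 3.020.
ρ_R = 0.7881·3.020 − 0.63 − 1.02 = 0.730.

0.730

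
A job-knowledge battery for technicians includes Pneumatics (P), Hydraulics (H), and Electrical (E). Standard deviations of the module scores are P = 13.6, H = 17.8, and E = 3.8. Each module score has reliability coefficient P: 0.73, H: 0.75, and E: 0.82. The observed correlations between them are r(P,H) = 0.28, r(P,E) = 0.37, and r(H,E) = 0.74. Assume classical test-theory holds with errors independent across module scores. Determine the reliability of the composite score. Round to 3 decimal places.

Var(P+H+E) = 13.6² + 17.8² + 3.8² + 2·[13.6·17.8·0.28 + 13.6·3.8·0.37 + 17.8·3.8·0.74] = 516.24 + 273.915 = 790.155.
Because errors are independent across components, Cov(Tᵢ,Tⱼ) = Cov(Xᵢ,Xⱼ); the off-diagonal part of the true-score variance is the same as above.
True-score variance = [13.6²·0.73 + 17.8²·0.75 + 3.8²·0.82] + 273.915 = 384.492 + 273.915 = 658.407.
Reliability = 658.407 / 790.155 = 0.833.

0.833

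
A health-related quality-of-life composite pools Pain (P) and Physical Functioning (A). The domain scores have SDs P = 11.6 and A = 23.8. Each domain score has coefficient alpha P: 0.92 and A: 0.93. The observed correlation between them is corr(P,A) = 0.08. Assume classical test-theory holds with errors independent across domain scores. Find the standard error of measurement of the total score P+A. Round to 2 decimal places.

Var(total) = 701 + 44.1728 = 745.173.
True-score variance = 650.584 + 44.1728 = 694.757, so reliability = 0.9323.
Error variance = 745.173 − 694.757 = 50.4156; SEM = √50.4156 = 7.10.

7.10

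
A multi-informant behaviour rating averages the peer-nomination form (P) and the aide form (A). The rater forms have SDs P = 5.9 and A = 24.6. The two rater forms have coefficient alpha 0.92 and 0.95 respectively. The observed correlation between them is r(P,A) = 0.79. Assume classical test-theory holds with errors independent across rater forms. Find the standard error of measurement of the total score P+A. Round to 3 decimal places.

5.748

Var(total) = 639.97 + 229.321 = 869.291.
True-score variance = 606.927 + 229.321 = 836.248, so reliability = 0.9620.
Error variance = 869.291 − 836.248 = 33.0428; SEM = √33.0428 = 5.748.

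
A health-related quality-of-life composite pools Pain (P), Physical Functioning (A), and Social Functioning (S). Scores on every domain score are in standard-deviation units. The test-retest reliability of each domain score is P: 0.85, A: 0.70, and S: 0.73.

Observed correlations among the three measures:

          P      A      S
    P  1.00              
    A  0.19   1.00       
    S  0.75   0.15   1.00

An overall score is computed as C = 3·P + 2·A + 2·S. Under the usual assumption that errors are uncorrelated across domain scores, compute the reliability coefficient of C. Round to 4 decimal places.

Var(C) = 3² + 2² + 2² + 2·[6·0.19 + 6·0.75 + 4·0.15] = 17 + 12.48 = 29.48.
With uncorrelated errors the cross-covariances are all true-score covariance, so they carry over unchanged; only the diagonal terms shrink to ρᵢσᵢ².
True-score variance = [3²·0.85 + 2²·0.70 + 2²·0.73] + 12.48 = 13.37 + 12.48 = 25.85.
Reliability = 25.85 / 29.48 = 0.8769.

0.8769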